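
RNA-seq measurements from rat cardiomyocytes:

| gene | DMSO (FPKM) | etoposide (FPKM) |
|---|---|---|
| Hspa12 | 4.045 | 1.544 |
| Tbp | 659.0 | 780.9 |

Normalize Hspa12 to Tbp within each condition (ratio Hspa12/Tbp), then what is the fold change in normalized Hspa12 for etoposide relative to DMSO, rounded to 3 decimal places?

Hspa12/Tbp (DMSO) = 4.045 / 659.0 = 0.0061381
Hspa12/Tbp (etoposide) = 1.544 / 780.9 = 0.0019772
Fold change = 0.0019772 / 0.0061381 = 0.3221

0.322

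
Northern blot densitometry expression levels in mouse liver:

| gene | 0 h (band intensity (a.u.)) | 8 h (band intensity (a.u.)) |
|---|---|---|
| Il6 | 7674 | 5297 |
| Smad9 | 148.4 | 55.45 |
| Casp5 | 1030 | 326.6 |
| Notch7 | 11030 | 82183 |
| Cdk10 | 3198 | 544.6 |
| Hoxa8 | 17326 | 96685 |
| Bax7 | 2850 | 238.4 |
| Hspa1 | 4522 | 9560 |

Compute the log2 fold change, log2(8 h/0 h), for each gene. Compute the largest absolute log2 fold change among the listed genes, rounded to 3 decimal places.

3.580

log2(5297/7674) = -0.535  (Il6)
log2(55.45/148.4) = -1.420  (Smad9)
log2(326.6/1030) = -1.657  (Casp5)
log2(82183/11030) = 2.897  (Notch7)
log2(544.6/3198) = -2.554  (Cdk10)
log2(96685/17326) = 2.480  (Hoxa8)
log2(238.4/2850) = -3.580  (Bax7)
log2(9560/4522) = 1.080  (Hspa1)
The largest magnitude belongs to Bax7.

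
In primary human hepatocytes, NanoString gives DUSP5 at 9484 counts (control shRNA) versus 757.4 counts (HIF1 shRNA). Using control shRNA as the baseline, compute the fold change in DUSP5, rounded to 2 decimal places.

Fold change = 757.4 / 9484 = 0.080
DUSP5 is downregulated.

0.08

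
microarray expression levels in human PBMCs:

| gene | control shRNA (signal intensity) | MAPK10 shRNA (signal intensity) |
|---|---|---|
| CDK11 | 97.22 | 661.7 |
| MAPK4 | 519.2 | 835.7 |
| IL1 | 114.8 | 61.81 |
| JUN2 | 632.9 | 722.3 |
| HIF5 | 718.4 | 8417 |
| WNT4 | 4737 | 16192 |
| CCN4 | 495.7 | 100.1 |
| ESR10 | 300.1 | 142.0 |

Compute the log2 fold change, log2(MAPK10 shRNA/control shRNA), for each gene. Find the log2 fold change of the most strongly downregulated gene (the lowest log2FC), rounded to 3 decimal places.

-2.308

log2(661.7/97.22) = 2.767  (CDK11)
log2(835.7/519.2) = 0.687  (MAPK4)
log2(61.81/114.8) = -0.893  (IL1)
log2(722.3/632.9) = 0.191  (JUN2)
log2(8417/718.4) = 3.550  (HIF5)
log2(16192/4737) = 1.773  (WNT4)
log2(100.1/495.7) = -2.308  (CCN4)
log2(142.0/300.1) = -1.080  (ESR10)
CCN4 is most strongly downregulated.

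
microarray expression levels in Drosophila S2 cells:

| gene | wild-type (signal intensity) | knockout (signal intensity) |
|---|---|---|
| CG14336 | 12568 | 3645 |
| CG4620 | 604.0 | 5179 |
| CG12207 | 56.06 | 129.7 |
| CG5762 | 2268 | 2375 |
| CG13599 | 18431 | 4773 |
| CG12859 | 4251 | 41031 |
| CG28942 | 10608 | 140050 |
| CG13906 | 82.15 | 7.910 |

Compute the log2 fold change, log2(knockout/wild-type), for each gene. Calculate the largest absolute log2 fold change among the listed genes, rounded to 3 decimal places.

log2(3645/12568) = -1.786  (CG14336)
log2(5179/604.0) = 3.100  (CG4620)
log2(129.7/56.06) = 1.210  (CG12207)
log2(2375/2268) = 0.067  (CG5762)
log2(4773/18431) = -1.949  (CG13599)
log2(41031/4251) = 3.271  (CG12859)
log2(140050/10608) = 3.723  (CG28942)
log2(7.910/82.15) = -3.377  (CG13906)
The largest magnitude belongs to CG28942.

3.723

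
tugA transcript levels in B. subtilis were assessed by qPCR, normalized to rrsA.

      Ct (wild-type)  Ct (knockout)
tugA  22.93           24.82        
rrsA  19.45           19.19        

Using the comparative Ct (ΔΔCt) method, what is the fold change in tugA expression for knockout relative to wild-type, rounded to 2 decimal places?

ΔCt(wild-type) = 22.930 − 19.450 = 3.480
ΔCt(knockout) = 24.820 − 19.190 = 5.630
ΔΔCt = 5.630 − 3.480 = 2.150
Fold change = 2^(−2.150) = 0.225

0.23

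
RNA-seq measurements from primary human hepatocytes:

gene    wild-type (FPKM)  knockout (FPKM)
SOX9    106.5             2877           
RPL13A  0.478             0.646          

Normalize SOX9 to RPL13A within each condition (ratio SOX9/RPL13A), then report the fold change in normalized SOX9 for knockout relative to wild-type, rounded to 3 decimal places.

19.989

SOX9/RPL13A (wild-type) = 106.5 / 0.478 = 222.8
SOX9/RPL13A (knockout) = 2877 / 0.646 = 4453.6
Fold change = 4453.6 / 222.8 = 19.9887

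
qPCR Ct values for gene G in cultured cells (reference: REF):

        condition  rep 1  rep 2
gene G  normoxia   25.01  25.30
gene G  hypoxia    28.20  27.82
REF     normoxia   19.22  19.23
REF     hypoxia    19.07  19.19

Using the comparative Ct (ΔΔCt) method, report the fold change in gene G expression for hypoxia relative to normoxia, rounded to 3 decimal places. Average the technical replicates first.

Mean Ct: gene G normoxia 25.155; gene G hypoxia 28.010; REF normoxia 19.225; REF hypoxia 19.130
ΔCt(normoxia) = 25.155 − 19.225 = 5.930
ΔCt(hypoxia) = 28.010 − 19.130 = 8.880
ΔΔCt = 8.880 − 5.930 = 2.950
Fold change = 2^(−2.950) = 0.1294

0.129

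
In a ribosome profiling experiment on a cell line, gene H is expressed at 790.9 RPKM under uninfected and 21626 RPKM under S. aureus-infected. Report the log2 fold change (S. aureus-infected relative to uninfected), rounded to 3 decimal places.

4.773

Fold change = 21626 / 790.9 = 27.3435
log2(27.3435) = 4.7731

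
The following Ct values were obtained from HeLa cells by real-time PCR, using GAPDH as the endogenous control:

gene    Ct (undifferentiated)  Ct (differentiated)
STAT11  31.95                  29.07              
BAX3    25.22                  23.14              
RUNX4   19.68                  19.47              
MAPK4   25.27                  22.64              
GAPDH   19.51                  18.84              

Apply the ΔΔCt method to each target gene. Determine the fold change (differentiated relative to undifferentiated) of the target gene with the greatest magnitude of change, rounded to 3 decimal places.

4.627

STAT11: ΔΔCt = (29.07−18.84) − (31.95−19.51) = 10.23 − 12.44 = -2.21; fold change = 2^2.21 = 4.627
BAX3: ΔΔCt = (23.14−18.84) − (25.22−19.51) = 4.30 − 5.71 = -1.41; fold change = 2^1.41 = 2.657
RUNX4: ΔΔCt = (19.47−18.84) − (19.68−19.51) = 0.63 − 0.17 = 0.46; fold change = 2^-0.46 = 0.727
MAPK4: ΔΔCt = (22.64−18.84) − (25.27−19.51) = 3.80 − 5.76 = -1.96; fold change = 2^1.96 = 3.891
STAT11 has the largest |ΔΔCt| = 2.21.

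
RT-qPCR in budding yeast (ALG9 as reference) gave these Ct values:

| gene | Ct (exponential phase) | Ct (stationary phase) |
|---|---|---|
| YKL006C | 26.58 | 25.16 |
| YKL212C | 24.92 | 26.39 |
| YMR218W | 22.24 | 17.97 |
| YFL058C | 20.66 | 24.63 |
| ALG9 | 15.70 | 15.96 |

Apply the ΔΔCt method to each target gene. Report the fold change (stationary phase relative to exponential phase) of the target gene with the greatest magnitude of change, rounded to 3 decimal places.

23.103

YKL006C: ΔΔCt = (25.16−15.96) − (26.58−15.70) = 9.20 − 10.88 = -1.68; fold change = 2^1.68 = 3.204
YKL212C: ΔΔCt = (26.39−15.96) − (24.92−15.70) = 10.43 − 9.22 = 1.21; fold change = 2^-1.21 = 0.432
YMR218W: ΔΔCt = (17.97−15.96) − (22.24−15.70) = 2.01 − 6.54 = -4.53; fold change = 2^4.53 = 23.103
YFL058C: ΔΔCt = (24.63−15.96) − (20.66−15.70) = 8.67 − 4.96 = 3.71; fold change = 2^-3.71 = 0.076
YMR218W has the largest |ΔΔCt| = 4.53.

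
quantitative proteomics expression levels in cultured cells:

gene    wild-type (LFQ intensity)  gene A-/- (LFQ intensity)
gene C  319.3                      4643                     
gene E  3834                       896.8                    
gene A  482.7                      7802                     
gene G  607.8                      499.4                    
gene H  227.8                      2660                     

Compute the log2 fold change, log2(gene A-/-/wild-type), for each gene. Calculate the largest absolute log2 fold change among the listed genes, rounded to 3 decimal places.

log2(4643/319.3) = 3.862  (gene C)
log2(896.8/3834) = -2.096  (gene E)
log2(7802/482.7) = 4.015  (gene A)
log2(499.4/607.8) = -0.283  (gene G)
log2(2660/227.8) = 3.546  (gene H)
The largest magnitude belongs to gene A.

4.015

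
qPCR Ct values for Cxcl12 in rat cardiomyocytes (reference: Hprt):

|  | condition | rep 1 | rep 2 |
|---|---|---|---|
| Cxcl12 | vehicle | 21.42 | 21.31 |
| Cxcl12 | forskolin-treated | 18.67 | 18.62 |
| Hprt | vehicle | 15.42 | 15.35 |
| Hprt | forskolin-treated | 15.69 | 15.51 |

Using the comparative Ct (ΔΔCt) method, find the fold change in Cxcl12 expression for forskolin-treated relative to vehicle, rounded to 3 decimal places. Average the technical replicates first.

7.648

Mean Ct: Cxcl12 vehicle 21.365; Cxcl12 forskolin-treated 18.645; Hprt vehicle 15.385; Hprt forskolin-treated 15.600
ΔCt(vehicle) = 21.365 − 15.385 = 5.980
ΔCt(forskolin-treated) = 18.645 − 15.600 = 3.045
ΔΔCt = 3.045 − 5.980 = -2.935
Fold change = 2^(−(-2.935)) = 2^2.935 = 7.6476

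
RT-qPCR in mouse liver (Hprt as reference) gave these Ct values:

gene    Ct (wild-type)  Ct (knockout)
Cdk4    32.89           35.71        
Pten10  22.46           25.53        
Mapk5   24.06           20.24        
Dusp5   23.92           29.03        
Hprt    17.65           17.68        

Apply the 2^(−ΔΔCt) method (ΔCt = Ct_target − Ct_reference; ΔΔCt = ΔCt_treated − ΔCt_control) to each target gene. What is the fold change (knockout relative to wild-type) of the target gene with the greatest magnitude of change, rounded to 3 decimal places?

0.030

Cdk4: ΔΔCt = (35.71−17.68) − (32.89−17.65) = 18.03 − 15.24 = 2.79; fold change = 2^-2.79 = 0.145
Pten10: ΔΔCt = (25.53−17.68) − (22.46−17.65) = 7.85 − 4.81 = 3.04; fold change = 2^-3.04 = 0.122
Mapk5: ΔΔCt = (20.24−17.68) − (24.06−17.65) = 2.56 − 6.41 = -3.85; fold change = 2^3.85 = 14.420
Dusp5: ΔΔCt = (29.03−17.68) − (23.92−17.65) = 11.35 − 6.27 = 5.08; fold change = 2^-5.08 = 0.030
Dusp5 has the largest |ΔΔCt| = 5.08.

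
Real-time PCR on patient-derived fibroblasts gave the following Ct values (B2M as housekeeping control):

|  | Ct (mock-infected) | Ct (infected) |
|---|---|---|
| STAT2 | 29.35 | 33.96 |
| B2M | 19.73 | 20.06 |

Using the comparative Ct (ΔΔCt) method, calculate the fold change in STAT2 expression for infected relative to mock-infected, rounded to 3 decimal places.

ΔCt(mock-infected) = 29.350 − 19.730 = 9.620
ΔCt(infected) = 33.960 − 20.060 = 13.900
ΔΔCt = 13.900 − 9.620 = 4.280
Fold change = 2^(−4.280) = 0.0515

0.051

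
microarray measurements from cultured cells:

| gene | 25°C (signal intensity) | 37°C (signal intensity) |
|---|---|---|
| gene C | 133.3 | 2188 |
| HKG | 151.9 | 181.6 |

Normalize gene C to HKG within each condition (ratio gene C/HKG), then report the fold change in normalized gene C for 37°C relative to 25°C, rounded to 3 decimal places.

gene C/HKG (25°C) = 133.3 / 151.9 = 0.87755
gene C/HKG (37°C) = 2188 / 181.6 = 12.048
Fold change = 12.048 / 0.87755 = 13.7296

13.730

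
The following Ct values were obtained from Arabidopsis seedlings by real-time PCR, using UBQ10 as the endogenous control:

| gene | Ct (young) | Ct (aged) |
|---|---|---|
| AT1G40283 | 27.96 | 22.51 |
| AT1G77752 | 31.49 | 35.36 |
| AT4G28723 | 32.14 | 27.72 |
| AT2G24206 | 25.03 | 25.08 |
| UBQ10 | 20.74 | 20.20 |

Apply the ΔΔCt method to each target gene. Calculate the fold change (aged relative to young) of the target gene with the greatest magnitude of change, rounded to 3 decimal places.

AT1G40283: ΔΔCt = (22.51−20.20) − (27.96−20.74) = 2.31 − 7.22 = -4.91; fold change = 2^4.91 = 30.065
AT1G77752: ΔΔCt = (35.36−20.20) − (31.49−20.74) = 15.16 − 10.75 = 4.41; fold change = 2^-4.41 = 0.047
AT4G28723: ΔΔCt = (27.72−20.20) − (32.14−20.74) = 7.52 − 11.40 = -3.88; fold change = 2^3.88 = 14.723
AT2G24206: ΔΔCt = (25.08−20.20) − (25.03−20.74) = 4.88 − 4.29 = 0.59; fold change = 2^-0.59 = 0.664
AT1G40283 has the largest |ΔΔCt| = 4.91.

30.065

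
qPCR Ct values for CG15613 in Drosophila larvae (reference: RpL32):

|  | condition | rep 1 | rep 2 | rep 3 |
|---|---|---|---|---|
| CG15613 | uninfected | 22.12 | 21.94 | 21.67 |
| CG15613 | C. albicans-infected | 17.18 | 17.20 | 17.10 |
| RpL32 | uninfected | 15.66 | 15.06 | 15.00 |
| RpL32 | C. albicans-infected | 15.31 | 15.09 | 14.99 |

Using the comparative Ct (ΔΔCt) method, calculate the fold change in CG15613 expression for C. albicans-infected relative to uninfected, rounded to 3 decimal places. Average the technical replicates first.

24.933

Mean Ct: CG15613 uninfected 21.910; CG15613 C. albicans-infected 17.160; RpL32 uninfected 15.240; RpL32 C. albicans-infected 15.130
ΔCt(uninfected) = 21.910 − 15.240 = 6.670
ΔCt(C. albicans-infected) = 17.160 − 15.130 = 2.030
ΔΔCt = 2.030 − 6.670 = -4.640
Fold change = 2^(−(-4.640)) = 2^4.640 = 24.9333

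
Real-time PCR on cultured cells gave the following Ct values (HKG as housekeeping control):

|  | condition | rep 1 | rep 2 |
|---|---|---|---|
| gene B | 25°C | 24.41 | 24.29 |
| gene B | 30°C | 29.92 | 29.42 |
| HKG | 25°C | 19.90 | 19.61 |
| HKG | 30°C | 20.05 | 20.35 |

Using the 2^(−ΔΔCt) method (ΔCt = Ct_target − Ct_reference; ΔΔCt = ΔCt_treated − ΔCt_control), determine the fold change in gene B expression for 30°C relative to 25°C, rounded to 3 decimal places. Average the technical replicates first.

Mean Ct: gene B 25°C 24.350; gene B 30°C 29.670; HKG 25°C 19.755; HKG 30°C 20.200
ΔCt(25°C) = 24.350 − 19.755 = 4.595
ΔCt(30°C) = 29.670 − 20.200 = 9.470
ΔΔCt = 9.470 − 4.595 = 4.875
Fold change = 2^(−4.875) = 0.0341

0.034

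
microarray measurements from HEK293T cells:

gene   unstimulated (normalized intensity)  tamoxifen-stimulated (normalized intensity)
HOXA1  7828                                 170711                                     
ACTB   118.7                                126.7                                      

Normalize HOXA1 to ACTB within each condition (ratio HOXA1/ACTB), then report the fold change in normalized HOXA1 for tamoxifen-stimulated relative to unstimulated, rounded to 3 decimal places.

HOXA1/ACTB (unstimulated) = 7828 / 118.7 = 65.948
HOXA1/ACTB (tamoxifen-stimulated) = 170711 / 126.7 = 1347.4
Fold change = 1347.4 / 65.948 = 20.4308

20.431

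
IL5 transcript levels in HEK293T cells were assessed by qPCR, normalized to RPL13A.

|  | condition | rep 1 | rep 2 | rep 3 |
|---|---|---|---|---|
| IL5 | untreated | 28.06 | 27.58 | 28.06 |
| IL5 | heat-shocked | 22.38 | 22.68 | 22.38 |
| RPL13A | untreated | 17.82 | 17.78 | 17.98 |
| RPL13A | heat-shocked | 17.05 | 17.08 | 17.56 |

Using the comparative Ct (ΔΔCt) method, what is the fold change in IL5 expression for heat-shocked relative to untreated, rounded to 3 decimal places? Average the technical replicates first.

Mean Ct: IL5 untreated 27.900; IL5 heat-shocked 22.480; RPL13A untreated 17.860; RPL13A heat-shocked 17.230
ΔCt(untreated) = 27.900 − 17.860 = 10.040
ΔCt(heat-shocked) = 22.480 − 17.230 = 5.250
ΔΔCt = 5.250 − 10.040 = -4.790
Fold change = 2^(−(-4.790)) = 2^4.790 = 27.6652

27.665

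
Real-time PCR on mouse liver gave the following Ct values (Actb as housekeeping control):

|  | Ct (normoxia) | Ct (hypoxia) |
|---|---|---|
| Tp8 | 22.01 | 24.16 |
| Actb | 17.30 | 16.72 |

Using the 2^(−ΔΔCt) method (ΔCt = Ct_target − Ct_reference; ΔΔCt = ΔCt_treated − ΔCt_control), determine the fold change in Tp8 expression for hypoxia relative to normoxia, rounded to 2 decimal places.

ΔCt(normoxia) = 22.010 − 17.300 = 4.710
ΔCt(hypoxia) = 24.160 − 16.720 = 7.440
ΔΔCt = 7.440 − 4.710 = 2.730
Fold change = 2^(−2.730) = 0.151

0.15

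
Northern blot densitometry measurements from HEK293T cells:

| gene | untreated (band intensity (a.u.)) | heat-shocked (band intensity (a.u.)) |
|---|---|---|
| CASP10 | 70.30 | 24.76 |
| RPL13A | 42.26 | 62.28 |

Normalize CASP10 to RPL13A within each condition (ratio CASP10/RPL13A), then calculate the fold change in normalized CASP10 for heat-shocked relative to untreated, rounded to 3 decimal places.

CASP10/RPL13A (untreated) = 70.30 / 42.26 = 1.6635
CASP10/RPL13A (heat-shocked) = 24.76 / 62.28 = 0.39756
Fold change = 0.39756 / 1.6635 = 0.2390

0.239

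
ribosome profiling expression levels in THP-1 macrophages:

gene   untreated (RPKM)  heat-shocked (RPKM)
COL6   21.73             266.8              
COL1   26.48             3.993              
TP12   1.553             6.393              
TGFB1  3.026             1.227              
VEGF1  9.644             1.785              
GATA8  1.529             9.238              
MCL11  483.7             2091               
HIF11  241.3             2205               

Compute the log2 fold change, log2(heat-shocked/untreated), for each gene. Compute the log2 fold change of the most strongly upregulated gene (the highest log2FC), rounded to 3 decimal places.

log2(266.8/21.73) = 3.618  (COL6)
log2(3.993/26.48) = -2.729  (COL1)
log2(6.393/1.553) = 2.041  (TP12)
log2(1.227/3.026) = -1.302  (TGFB1)
log2(1.785/9.644) = -2.434  (VEGF1)
log2(9.238/1.529) = 2.595  (GATA8)
log2(2091/483.7) = 2.112  (MCL11)
log2(2205/241.3) = 3.192  (HIF11)
COL6 is most strongly upregulated.

3.618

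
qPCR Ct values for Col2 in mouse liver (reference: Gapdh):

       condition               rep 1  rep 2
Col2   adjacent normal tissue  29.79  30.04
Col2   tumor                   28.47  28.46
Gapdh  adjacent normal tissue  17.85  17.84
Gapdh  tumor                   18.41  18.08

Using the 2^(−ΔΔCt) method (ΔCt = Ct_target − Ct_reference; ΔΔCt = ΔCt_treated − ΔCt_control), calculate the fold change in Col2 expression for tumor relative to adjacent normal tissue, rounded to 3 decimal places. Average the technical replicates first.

3.605

Mean Ct: Col2 adjacent normal tissue 29.915; Col2 tumor 28.465; Gapdh adjacent normal tissue 17.845; Gapdh tumor 18.245
ΔCt(adjacent normal tissue) = 29.915 − 17.845 = 12.070
ΔCt(tumor) = 28.465 − 18.245 = 10.220
ΔΔCt = 10.220 − 12.070 = -1.850
Fold change = 2^(−(-1.850)) = 2^1.850 = 3.6050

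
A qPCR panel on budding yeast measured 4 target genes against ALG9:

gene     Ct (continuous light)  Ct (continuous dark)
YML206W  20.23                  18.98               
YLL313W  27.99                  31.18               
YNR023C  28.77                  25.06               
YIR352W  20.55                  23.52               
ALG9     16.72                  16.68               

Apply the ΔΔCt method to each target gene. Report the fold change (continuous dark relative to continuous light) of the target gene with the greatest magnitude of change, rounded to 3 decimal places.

12.729

YML206W: ΔΔCt = (18.98−16.68) − (20.23−16.72) = 2.30 − 3.51 = -1.21; fold change = 2^1.21 = 2.313
YLL313W: ΔΔCt = (31.18−16.68) − (27.99−16.72) = 14.50 − 11.27 = 3.23; fold change = 2^-3.23 = 0.107
YNR023C: ΔΔCt = (25.06−16.68) − (28.77−16.72) = 8.38 − 12.05 = -3.67; fold change = 2^3.67 = 12.729
YIR352W: ΔΔCt = (23.52−16.68) − (20.55−16.72) = 6.84 − 3.83 = 3.01; fold change = 2^-3.01 = 0.124
YNR023C has the largest |ΔΔCt| = 3.67.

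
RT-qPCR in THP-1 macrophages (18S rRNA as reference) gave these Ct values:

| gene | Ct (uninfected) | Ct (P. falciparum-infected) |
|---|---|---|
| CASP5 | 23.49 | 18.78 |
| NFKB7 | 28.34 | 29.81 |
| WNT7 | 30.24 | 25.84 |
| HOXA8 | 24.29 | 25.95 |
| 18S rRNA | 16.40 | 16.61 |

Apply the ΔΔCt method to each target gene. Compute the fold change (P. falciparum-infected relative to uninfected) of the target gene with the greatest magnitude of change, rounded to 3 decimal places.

CASP5: ΔΔCt = (18.78−16.61) − (23.49−16.40) = 2.17 − 7.09 = -4.92; fold change = 2^4.92 = 30.274
NFKB7: ΔΔCt = (29.81−16.61) − (28.34−16.40) = 13.20 − 11.94 = 1.26; fold change = 2^-1.26 = 0.418
WNT7: ΔΔCt = (25.84−16.61) − (30.24−16.40) = 9.23 − 13.84 = -4.61; fold change = 2^4.61 = 24.420
HOXA8: ΔΔCt = (25.95−16.61) − (24.29−16.40) = 9.34 − 7.89 = 1.45; fold change = 2^-1.45 = 0.366
CASP5 has the largest |ΔΔCt| = 4.92.

30.274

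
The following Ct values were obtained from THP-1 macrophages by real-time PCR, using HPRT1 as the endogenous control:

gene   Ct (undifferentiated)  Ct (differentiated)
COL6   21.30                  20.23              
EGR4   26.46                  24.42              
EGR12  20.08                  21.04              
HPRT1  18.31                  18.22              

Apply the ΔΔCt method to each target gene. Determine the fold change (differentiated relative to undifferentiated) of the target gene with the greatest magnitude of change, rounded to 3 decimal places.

3.864

COL6: ΔΔCt = (20.23−18.22) − (21.30−18.31) = 2.01 − 2.99 = -0.98; fold change = 2^0.98 = 1.972
EGR4: ΔΔCt = (24.42−18.22) − (26.46−18.31) = 6.20 − 8.15 = -1.95; fold change = 2^1.95 = 3.864
EGR12: ΔΔCt = (21.04−18.22) − (20.08−18.31) = 2.82 − 1.77 = 1.05; fold change = 2^-1.05 = 0.483
EGR4 has the largest |ΔΔCt| = 1.95.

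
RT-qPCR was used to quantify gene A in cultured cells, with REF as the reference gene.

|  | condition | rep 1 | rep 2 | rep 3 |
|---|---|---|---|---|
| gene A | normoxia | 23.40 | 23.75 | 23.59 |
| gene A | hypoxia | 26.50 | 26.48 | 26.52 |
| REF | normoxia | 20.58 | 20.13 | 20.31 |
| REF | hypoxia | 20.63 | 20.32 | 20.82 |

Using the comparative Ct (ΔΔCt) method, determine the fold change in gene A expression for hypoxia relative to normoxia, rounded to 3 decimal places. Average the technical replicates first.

Mean Ct: gene A normoxia 23.580; gene A hypoxia 26.500; REF normoxia 20.340; REF hypoxia 20.590
ΔCt(normoxia) = 23.580 − 20.340 = 3.240
ΔCt(hypoxia) = 26.500 − 20.590 = 5.910
ΔΔCt = 5.910 − 3.240 = 2.670
Fold change = 2^(−2.670) = 0.1571

0.157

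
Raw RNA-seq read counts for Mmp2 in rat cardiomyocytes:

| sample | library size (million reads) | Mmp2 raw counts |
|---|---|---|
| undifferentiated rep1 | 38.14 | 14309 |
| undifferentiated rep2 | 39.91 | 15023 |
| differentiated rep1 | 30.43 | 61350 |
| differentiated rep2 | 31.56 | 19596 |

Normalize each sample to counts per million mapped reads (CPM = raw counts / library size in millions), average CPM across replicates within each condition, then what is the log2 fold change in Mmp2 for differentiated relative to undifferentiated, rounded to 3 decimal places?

CPM(undifferentiated rep1) = 14309 / 38.14 = 375.1704
CPM(undifferentiated rep2) = 15023 / 39.91 = 376.4219
CPM(differentiated rep1) = 61350 / 30.43 = 2016.1025
CPM(differentiated rep2) = 19596 / 31.56 = 620.9125
mean CPM(undifferentiated) = 375.7962; mean CPM(differentiated) = 1318.5075
Fold change = 1318.5075 / 375.7962 = 3.50857
log2(3.50857) = 1.8109

1.811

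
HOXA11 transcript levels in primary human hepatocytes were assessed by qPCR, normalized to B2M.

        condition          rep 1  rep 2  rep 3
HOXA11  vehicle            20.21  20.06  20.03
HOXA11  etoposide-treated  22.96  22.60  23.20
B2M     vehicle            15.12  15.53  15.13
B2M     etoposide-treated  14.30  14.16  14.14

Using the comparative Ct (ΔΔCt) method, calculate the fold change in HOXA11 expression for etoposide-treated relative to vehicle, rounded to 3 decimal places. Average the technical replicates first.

Mean Ct: HOXA11 vehicle 20.100; HOXA11 etoposide-treated 22.920; B2M vehicle 15.260; B2M etoposide-treated 14.200
ΔCt(vehicle) = 20.100 − 15.260 = 4.840
ΔCt(etoposide-treated) = 22.920 − 14.200 = 8.720
ΔΔCt = 8.720 − 4.840 = 3.880
Fold change = 2^(−3.880) = 0.0679

0.068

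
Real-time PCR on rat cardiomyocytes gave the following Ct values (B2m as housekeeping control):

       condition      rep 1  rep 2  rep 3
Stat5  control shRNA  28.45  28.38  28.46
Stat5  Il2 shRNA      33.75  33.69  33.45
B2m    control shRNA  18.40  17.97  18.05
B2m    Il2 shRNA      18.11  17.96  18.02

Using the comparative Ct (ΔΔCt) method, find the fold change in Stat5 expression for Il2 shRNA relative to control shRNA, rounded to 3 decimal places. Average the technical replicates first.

0.025

Mean Ct: Stat5 control shRNA 28.430; Stat5 Il2 shRNA 33.630; B2m control shRNA 18.140; B2m Il2 shRNA 18.030
ΔCt(control shRNA) = 28.430 − 18.140 = 10.290
ΔCt(Il2 shRNA) = 33.630 − 18.030 = 15.600
ΔΔCt = 15.600 − 10.290 = 5.310
Fold change = 2^(−5.310) = 0.0252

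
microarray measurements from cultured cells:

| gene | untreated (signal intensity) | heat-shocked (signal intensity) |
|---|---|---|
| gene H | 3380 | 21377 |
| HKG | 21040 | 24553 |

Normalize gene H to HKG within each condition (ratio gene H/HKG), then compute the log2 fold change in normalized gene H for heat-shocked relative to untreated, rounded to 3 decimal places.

gene H/HKG (untreated) = 3380 / 21040 = 0.16065
gene H/HKG (heat-shocked) = 21377 / 24553 = 0.87065
Fold change = 0.87065 / 0.16065 = 5.4196
log2(5.4196) = 2.4382

2.438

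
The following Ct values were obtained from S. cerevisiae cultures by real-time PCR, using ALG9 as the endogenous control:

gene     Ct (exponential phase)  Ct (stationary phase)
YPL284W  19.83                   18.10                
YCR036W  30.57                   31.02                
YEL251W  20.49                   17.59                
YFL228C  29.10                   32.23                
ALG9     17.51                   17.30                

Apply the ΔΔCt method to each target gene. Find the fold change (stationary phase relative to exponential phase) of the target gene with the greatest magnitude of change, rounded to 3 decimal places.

0.099

YPL284W: ΔΔCt = (18.10−17.30) − (19.83−17.51) = 0.80 − 2.32 = -1.52; fold change = 2^1.52 = 2.868
YCR036W: ΔΔCt = (31.02−17.30) − (30.57−17.51) = 13.72 − 13.06 = 0.66; fold change = 2^-0.66 = 0.633
YEL251W: ΔΔCt = (17.59−17.30) − (20.49−17.51) = 0.29 − 2.98 = -2.69; fold change = 2^2.69 = 6.453
YFL228C: ΔΔCt = (32.23−17.30) − (29.10−17.51) = 14.93 − 11.59 = 3.34; fold change = 2^-3.34 = 0.099
YFL228C has the largest |ΔΔCt| = 3.34.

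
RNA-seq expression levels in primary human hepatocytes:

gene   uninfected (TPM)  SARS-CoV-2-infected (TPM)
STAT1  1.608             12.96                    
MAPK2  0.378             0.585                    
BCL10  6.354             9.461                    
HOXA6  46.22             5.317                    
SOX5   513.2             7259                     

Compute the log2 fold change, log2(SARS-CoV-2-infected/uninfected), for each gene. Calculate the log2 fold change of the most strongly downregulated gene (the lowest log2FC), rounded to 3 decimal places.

log2(12.96/1.608) = 3.011  (STAT1)
log2(0.585/0.378) = 0.630  (MAPK2)
log2(9.461/6.354) = 0.574  (BCL10)
log2(5.317/46.22) = -3.120  (HOXA6)
log2(7259/513.2) = 3.822  (SOX5)
HOXA6 is most strongly downregulated.

-3.120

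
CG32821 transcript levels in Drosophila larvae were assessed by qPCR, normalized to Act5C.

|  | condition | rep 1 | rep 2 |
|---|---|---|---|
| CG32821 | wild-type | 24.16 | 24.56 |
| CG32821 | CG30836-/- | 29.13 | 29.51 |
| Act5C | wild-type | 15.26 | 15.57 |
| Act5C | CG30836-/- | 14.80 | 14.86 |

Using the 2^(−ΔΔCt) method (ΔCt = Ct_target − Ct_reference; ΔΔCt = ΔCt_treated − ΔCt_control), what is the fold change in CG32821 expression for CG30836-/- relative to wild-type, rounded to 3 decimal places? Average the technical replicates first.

Mean Ct: CG32821 wild-type 24.360; CG32821 CG30836-/- 29.320; Act5C wild-type 15.415; Act5C CG30836-/- 14.830
ΔCt(wild-type) = 24.360 − 15.415 = 8.945
ΔCt(CG30836-/-) = 29.320 − 14.830 = 14.490
ΔΔCt = 14.490 − 8.945 = 5.545
Fold change = 2^(−5.545) = 0.0214

0.021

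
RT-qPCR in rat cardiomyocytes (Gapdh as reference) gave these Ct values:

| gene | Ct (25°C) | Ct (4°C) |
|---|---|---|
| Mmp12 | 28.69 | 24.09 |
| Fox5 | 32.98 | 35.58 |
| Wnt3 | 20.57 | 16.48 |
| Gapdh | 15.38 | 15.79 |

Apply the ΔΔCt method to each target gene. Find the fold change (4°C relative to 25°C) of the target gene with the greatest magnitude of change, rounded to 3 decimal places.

32.223

Mmp12: ΔΔCt = (24.09−15.79) − (28.69−15.38) = 8.30 − 13.31 = -5.01; fold change = 2^5.01 = 32.223
Fox5: ΔΔCt = (35.58−15.79) − (32.98−15.38) = 19.79 − 17.60 = 2.19; fold change = 2^-2.19 = 0.219
Wnt3: ΔΔCt = (16.48−15.79) − (20.57−15.38) = 0.69 − 5.19 = -4.50; fold change = 2^4.50 = 22.627
Mmp12 has the largest |ΔΔCt| = 5.01.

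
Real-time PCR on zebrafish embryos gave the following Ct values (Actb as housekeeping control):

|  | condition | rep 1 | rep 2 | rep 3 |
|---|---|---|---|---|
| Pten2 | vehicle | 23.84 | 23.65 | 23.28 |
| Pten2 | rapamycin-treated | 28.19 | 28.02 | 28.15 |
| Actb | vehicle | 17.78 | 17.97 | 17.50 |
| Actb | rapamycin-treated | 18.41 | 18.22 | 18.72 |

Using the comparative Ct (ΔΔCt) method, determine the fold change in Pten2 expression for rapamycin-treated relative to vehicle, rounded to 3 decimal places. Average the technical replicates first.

0.070

Mean Ct: Pten2 vehicle 23.590; Pten2 rapamycin-treated 28.120; Actb vehicle 17.750; Actb rapamycin-treated 18.450
ΔCt(vehicle) = 23.590 − 17.750 = 5.840
ΔCt(rapamycin-treated) = 28.120 − 18.450 = 9.670
ΔΔCt = 9.670 − 5.840 = 3.830
Fold change = 2^(−3.830) = 0.0703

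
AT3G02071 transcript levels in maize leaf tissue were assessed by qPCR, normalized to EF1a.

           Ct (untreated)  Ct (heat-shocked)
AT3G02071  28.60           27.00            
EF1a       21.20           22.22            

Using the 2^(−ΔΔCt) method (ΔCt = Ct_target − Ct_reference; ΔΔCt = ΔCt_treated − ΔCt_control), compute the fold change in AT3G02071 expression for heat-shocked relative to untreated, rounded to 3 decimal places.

6.148

ΔCt(untreated) = 28.600 − 21.200 = 7.400
ΔCt(heat-shocked) = 27.000 − 22.220 = 4.780
ΔΔCt = 4.780 − 7.400 = -2.620
Fold change = 2^(−(-2.620)) = 2^2.620 = 6.1475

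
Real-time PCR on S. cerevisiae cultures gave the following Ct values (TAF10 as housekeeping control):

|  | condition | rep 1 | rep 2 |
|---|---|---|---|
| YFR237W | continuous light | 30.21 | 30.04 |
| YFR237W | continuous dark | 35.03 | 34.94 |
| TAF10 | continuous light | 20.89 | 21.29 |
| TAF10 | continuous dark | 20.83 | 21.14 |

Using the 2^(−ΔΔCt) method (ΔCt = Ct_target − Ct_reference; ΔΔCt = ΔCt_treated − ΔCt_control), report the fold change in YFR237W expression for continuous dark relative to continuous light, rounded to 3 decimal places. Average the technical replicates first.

0.032

Mean Ct: YFR237W continuous light 30.125; YFR237W continuous dark 34.985; TAF10 continuous light 21.090; TAF10 continuous dark 20.985
ΔCt(continuous light) = 30.125 − 21.090 = 9.035
ΔCt(continuous dark) = 34.985 − 20.985 = 14.000
ΔΔCt = 14.000 − 9.035 = 4.965
Fold change = 2^(−4.965) = 0.0320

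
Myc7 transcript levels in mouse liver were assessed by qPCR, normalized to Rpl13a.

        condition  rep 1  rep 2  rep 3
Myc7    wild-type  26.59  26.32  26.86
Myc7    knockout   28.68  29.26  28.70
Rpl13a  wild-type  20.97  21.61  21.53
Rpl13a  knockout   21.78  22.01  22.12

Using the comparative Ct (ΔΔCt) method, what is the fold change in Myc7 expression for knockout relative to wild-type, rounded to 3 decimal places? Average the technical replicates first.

Mean Ct: Myc7 wild-type 26.590; Myc7 knockout 28.880; Rpl13a wild-type 21.370; Rpl13a knockout 21.970
ΔCt(wild-type) = 26.590 − 21.370 = 5.220
ΔCt(knockout) = 28.880 − 21.970 = 6.910
ΔΔCt = 6.910 − 5.220 = 1.690
Fold change = 2^(−1.690) = 0.3099

0.310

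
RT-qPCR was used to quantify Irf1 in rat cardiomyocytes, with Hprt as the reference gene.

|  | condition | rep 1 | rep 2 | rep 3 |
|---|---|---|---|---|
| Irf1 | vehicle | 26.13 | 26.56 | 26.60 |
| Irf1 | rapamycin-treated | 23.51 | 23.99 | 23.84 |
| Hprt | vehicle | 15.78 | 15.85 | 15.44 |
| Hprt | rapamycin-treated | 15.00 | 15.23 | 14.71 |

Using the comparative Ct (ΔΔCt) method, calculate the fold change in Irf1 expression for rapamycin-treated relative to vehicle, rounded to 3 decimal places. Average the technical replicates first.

3.837

Mean Ct: Irf1 vehicle 26.430; Irf1 rapamycin-treated 23.780; Hprt vehicle 15.690; Hprt rapamycin-treated 14.980
ΔCt(vehicle) = 26.430 − 15.690 = 10.740
ΔCt(rapamycin-treated) = 23.780 − 14.980 = 8.800
ΔΔCt = 8.800 − 10.740 = -1.940
Fold change = 2^(−(-1.940)) = 2^1.940 = 3.8371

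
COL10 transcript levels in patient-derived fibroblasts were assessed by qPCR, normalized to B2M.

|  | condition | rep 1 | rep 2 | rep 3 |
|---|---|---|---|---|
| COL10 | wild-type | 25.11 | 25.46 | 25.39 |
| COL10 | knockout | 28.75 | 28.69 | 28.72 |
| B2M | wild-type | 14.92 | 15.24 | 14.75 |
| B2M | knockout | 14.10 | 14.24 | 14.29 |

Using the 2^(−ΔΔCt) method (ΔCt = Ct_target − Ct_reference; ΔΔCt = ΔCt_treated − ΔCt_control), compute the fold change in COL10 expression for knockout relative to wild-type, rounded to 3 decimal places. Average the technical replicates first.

0.056

Mean Ct: COL10 wild-type 25.320; COL10 knockout 28.720; B2M wild-type 14.970; B2M knockout 14.210
ΔCt(wild-type) = 25.320 − 14.970 = 10.350
ΔCt(knockout) = 28.720 − 14.210 = 14.510
ΔΔCt = 14.510 − 10.350 = 4.160
Fold change = 2^(−4.160) = 0.0559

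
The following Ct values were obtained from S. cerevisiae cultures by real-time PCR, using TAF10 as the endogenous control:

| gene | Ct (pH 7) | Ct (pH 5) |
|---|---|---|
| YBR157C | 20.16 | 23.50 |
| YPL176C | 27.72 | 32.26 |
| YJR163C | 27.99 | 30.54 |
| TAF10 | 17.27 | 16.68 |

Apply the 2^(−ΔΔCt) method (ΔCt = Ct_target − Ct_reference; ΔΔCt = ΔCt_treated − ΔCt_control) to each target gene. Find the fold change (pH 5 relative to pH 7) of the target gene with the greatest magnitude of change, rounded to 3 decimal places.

0.029

YBR157C: ΔΔCt = (23.50−16.68) − (20.16−17.27) = 6.82 − 2.89 = 3.93; fold change = 2^-3.93 = 0.066
YPL176C: ΔΔCt = (32.26−16.68) − (27.72−17.27) = 15.58 − 10.45 = 5.13; fold change = 2^-5.13 = 0.029
YJR163C: ΔΔCt = (30.54−16.68) − (27.99−17.27) = 13.86 − 10.72 = 3.14; fold change = 2^-3.14 = 0.113
YPL176C has the largest |ΔΔCt| = 5.13.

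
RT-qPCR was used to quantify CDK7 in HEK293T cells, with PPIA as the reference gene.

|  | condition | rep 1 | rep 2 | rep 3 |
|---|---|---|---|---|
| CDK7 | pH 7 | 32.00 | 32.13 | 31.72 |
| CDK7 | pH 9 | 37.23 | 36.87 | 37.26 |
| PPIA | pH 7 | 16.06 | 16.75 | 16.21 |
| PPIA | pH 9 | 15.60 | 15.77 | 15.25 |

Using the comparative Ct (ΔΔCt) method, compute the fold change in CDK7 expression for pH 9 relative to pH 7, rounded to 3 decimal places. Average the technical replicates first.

0.016

Mean Ct: CDK7 pH 7 31.950; CDK7 pH 9 37.120; PPIA pH 7 16.340; PPIA pH 9 15.540
ΔCt(pH 7) = 31.950 − 16.340 = 15.610
ΔCt(pH 9) = 37.120 − 15.540 = 21.580
ΔΔCt = 21.580 − 15.610 = 5.970
Fold change = 2^(−5.970) = 0.0160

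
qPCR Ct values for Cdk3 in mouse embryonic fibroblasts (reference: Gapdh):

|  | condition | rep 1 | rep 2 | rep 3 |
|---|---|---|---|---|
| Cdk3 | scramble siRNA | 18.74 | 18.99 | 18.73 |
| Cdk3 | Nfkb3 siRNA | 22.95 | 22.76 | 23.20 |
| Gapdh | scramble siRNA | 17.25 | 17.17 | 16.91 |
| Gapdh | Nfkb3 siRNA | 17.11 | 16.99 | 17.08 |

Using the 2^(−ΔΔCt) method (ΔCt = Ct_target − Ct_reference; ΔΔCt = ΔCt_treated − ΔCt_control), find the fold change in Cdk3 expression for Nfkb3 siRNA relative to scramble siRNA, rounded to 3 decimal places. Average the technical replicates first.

Mean Ct: Cdk3 scramble siRNA 18.820; Cdk3 Nfkb3 siRNA 22.970; Gapdh scramble siRNA 17.110; Gapdh Nfkb3 siRNA 17.060
ΔCt(scramble siRNA) = 18.820 − 17.110 = 1.710
ΔCt(Nfkb3 siRNA) = 22.970 − 17.060 = 5.910
ΔΔCt = 5.910 − 1.710 = 4.200
Fold change = 2^(−4.200) = 0.0544

0.054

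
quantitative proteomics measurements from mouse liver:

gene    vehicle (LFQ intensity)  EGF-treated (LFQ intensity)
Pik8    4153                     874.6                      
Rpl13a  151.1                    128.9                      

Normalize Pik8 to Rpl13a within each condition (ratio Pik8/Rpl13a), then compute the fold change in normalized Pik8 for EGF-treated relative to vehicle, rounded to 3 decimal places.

Pik8/Rpl13a (vehicle) = 4153 / 151.1 = 27.485
Pik8/Rpl13a (EGF-treated) = 874.6 / 128.9 = 6.7851
Fold change = 6.7851 / 27.485 = 0.2469

0.247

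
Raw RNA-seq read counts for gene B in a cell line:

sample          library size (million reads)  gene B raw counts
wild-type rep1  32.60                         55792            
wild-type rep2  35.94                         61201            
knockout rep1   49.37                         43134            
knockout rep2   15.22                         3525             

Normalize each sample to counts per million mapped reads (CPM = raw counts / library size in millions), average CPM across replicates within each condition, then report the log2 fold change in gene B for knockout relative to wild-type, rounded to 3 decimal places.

CPM(wild-type rep1) = 55792 / 32.60 = 1711.4110
CPM(wild-type rep2) = 61201 / 35.94 = 1702.8659
CPM(knockout rep1) = 43134 / 49.37 = 873.6885
CPM(knockout rep2) = 3525 / 15.22 = 231.6032
mean CPM(wild-type) = 1707.1385; mean CPM(knockout) = 552.6458
Fold change = 552.6458 / 1707.1385 = 0.32373
log2(0.32373) = -1.6272

-1.627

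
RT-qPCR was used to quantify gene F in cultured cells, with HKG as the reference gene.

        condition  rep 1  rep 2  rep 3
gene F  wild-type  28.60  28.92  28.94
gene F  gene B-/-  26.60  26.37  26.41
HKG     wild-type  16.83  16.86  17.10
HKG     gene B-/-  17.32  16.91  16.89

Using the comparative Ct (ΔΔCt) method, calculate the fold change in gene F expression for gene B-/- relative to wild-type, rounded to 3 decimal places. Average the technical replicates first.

Mean Ct: gene F wild-type 28.820; gene F gene B-/- 26.460; HKG wild-type 16.930; HKG gene B-/- 17.040
ΔCt(wild-type) = 28.820 − 16.930 = 11.890
ΔCt(gene B-/-) = 26.460 − 17.040 = 9.420
ΔΔCt = 9.420 − 11.890 = -2.470
Fold change = 2^(−(-2.470)) = 2^2.470 = 5.5404

5.540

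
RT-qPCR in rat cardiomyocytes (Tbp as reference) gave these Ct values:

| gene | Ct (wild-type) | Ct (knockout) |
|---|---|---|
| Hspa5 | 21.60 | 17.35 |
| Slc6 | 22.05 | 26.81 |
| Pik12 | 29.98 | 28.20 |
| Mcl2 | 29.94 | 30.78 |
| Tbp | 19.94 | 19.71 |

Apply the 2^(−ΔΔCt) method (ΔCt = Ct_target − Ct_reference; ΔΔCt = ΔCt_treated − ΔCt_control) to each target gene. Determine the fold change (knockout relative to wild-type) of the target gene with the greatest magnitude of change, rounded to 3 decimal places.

0.031

Hspa5: ΔΔCt = (17.35−19.71) − (21.60−19.94) = -2.36 − 1.66 = -4.02; fold change = 2^4.02 = 16.223
Slc6: ΔΔCt = (26.81−19.71) − (22.05−19.94) = 7.10 − 2.11 = 4.99; fold change = 2^-4.99 = 0.031
Pik12: ΔΔCt = (28.20−19.71) − (29.98−19.94) = 8.49 − 10.04 = -1.55; fold change = 2^1.55 = 2.928
Mcl2: ΔΔCt = (30.78−19.71) − (29.94−19.94) = 11.07 − 10.00 = 1.07; fold change = 2^-1.07 = 0.476
Slc6 has the largest |ΔΔCt| = 4.99.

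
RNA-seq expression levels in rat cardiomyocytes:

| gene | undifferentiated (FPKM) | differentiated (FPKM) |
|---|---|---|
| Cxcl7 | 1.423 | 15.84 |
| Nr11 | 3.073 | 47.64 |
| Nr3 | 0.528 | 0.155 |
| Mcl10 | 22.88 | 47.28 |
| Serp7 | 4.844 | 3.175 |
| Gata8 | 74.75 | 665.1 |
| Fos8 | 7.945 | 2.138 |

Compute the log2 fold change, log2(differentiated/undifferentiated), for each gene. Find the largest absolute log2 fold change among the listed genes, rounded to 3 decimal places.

3.954

log2(15.84/1.423) = 3.477  (Cxcl7)
log2(47.64/3.073) = 3.954  (Nr11)
log2(0.155/0.528) = -1.768  (Nr3)
log2(47.28/22.88) = 1.047  (Mcl10)
log2(3.175/4.844) = -0.609  (Serp7)
log2(665.1/74.75) = 3.153  (Gata8)
log2(2.138/7.945) = -1.894  (Fos8)
The largest magnitude belongs to Nr11.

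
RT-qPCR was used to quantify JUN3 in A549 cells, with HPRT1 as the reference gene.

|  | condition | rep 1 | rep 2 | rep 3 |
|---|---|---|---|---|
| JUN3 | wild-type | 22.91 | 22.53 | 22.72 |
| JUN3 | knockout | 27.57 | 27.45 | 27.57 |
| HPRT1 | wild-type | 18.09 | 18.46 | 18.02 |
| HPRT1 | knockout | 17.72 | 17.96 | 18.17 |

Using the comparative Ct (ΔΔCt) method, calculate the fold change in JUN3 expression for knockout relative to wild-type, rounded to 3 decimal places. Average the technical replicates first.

0.030

Mean Ct: JUN3 wild-type 22.720; JUN3 knockout 27.530; HPRT1 wild-type 18.190; HPRT1 knockout 17.950
ΔCt(wild-type) = 22.720 − 18.190 = 4.530
ΔCt(knockout) = 27.530 − 17.950 = 9.580
ΔΔCt = 9.580 − 4.530 = 5.050
Fold change = 2^(−5.050) = 0.0302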